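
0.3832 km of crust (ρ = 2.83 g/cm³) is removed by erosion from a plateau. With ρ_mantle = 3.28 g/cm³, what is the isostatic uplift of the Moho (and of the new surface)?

Unloading: uplift u = e ρ_c/ρ_m = 0.3832 km × 2.83/3.28 = 0.331 km.

0.331 km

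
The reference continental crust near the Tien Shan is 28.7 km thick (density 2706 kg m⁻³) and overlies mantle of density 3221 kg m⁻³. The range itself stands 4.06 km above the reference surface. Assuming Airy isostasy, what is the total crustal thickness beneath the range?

Root depth r = h ρ_c / (ρ_m − ρ_c) = 4.06 km × 2706 / 515 = 21.33 km.
Total thickness = T + h + r = 28.7 km + 4.06 km + 21.33 km = 54.1 km.

54.1 km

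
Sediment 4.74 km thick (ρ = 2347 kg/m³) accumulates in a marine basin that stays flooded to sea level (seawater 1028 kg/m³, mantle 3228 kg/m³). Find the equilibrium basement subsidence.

Submarine loading: the sediment displaces seawater, and the subsidence is in turn flooded, so s (ρ_m − ρ_w) = t (ρ_sed − ρ_w).
s = 4.74 km × (2347 − 1028) / (3228 − 1028) = 2.84 km.

2.84 km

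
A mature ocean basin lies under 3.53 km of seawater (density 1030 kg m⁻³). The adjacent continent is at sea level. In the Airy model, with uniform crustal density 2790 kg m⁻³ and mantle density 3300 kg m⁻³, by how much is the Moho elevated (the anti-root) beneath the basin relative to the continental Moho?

By Archimedes' principle applied to the lithosphere: replacing crust with seawater at the top is compensated by replacing crust with mantle at the base: d (ρ_c − ρ_w) = a (ρ_m − ρ_c).
a = d (ρ_c − ρ_w)/(ρ_m − ρ_c) = 3.53 km × 1760/510 = 12.2 km.

12.2 km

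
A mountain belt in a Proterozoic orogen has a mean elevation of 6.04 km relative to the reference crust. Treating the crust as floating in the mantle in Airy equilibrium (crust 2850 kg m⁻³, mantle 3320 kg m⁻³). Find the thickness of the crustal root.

For local isostatic compensation: the weight of the topography is balanced by the buoyancy of the root, ρ_c h = (ρ_m − ρ_c) r.
r = h · ρ_c / (ρ_m − ρ_c) = 6.04 km × 2850 / (3320 − 2850) = 36.6 km.

36.6 km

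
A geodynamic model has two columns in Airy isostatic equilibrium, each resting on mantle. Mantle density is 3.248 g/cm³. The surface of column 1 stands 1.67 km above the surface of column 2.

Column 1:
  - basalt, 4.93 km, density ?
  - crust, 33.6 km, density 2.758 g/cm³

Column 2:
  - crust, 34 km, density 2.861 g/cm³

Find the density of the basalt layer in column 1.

2.82 g/cm³

Take the compensation level at the base of the deeper column (depth z_c below the surface of column 1) and equate Σ ρ_i t_i down to z_c; mantle fills any gap and the z_c terms cancel.
Column 1: 4.93×ρ + 33.6×2.758 + (z_c − 38.53)×3.248
Column 2: 1.67×0 + 34×2.861 + (z_c − 1.67 − 34)×3.248
The z_c×3.248 term appears on both sides and cancels. Collect the known terms of each column as K = Σ(ρt)_known − 3.248 × (depth of known layers): K_1 = 92.6688 − 3.248×38.53 = −32.47664; K_2 = 97.274 − 3.248×(1.67 + 34) = −18.58216.
Balance: K_1 + 4.93×ρ = K_2, so ρ = (K_2 − K_1)/4.93 = 13.8945/4.93 = 2.82 g/cm³.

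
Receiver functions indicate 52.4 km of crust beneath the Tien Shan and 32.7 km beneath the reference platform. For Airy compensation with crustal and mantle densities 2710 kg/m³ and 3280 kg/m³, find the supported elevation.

Excess crust Δ = 52.4 km − 32.7 km = 19.7 km, split between elevation h and root r with h + r = Δ.
Airy balance ρ_c h = (ρ_m − ρ_c) r gives r = h ρ_c/(ρ_m − ρ_c), so h (1 + ρ_c/(ρ_m − ρ_c)) = Δ, i.e. h = Δ (ρ_m − ρ_c)/ρ_m.
h = 19.7 km × 570/3280 = 3.42 km.

3.42 km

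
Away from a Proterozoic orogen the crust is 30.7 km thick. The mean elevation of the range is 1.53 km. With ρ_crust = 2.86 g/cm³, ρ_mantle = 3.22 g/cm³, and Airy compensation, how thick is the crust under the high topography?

Root depth r = h ρ_c / (ρ_m − ρ_c) = 1.53 km × 2.86 / 0.36 = 12.15 km.
Total thickness = T + h + r = 30.7 km + 1.53 km + 12.15 km = 44.4 km.

44.4 km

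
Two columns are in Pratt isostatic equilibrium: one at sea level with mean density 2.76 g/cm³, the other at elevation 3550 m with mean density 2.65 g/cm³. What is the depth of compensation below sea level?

ρ_ref D = ρ (D + h) → D (ρ_ref − ρ) = ρ h.
D = ρ h/(ρ_ref − ρ) = 2.65 × 3550 m/(2.76 − 2.65) = 85500 m.

85500 m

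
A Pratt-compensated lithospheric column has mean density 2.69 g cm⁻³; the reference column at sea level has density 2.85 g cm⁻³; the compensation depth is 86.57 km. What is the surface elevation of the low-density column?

5.15 km

ρ_ref D = ρ (D + h) → h = D (ρ_ref − ρ)/ρ.
h = 86.57 km × (2.85 − 2.69)/2.69 = 5.15 km.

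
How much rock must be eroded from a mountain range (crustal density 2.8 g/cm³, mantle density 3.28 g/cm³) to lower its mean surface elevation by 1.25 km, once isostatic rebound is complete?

8.54 km

Net drop Δ = e − u = e − e ρ_c/ρ_m = e (ρ_m − ρ_c)/ρ_m.
e = Δ ρ_m/(ρ_m − ρ_c) = 1.25 km × 3.28/0.48 = 8.54 km.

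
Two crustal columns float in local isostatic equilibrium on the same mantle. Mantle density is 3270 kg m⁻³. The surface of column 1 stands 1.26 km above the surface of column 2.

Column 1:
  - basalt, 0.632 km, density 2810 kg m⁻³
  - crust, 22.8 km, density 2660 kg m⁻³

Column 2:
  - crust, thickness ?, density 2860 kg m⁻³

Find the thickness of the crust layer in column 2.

24.6 km

Take the compensation level at the base of the deeper column (depth z_c below the surface of column 1) and equate Σ ρ_i t_i down to z_c; mantle fills any gap and the z_c terms cancel.
Column 1: 0.632×2810 + 22.8×2660 + (z_c − 23.432)×3270
Column 2: 1.26×0 + x×2860 + (z_c − 1.26 − 0 − x)×3270
The z_c×3270 term appears on both sides and cancels. Collect the known terms of each column as K = Σ(ρt)_known − 3270 × (depth of known layers): K_1 = 62423.92 − 3270×23.432 = −14198.72; K_2 = 0 − 3270×(1.26 + 0) = −4120.2.
Balance: K_1 = K_2 − x×(3270 − 2860), so x = (K_2 − K_1)/(3270 − 2860) = 10078.5/410 = 24.6 km.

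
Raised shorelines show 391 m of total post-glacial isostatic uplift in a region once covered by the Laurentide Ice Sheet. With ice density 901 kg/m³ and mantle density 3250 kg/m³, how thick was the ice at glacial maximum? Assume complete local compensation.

1410 m

u = t ρ_ice/ρ_m → t = u ρ_m/ρ_ice = 391 m × 3250/901 = 1410 m.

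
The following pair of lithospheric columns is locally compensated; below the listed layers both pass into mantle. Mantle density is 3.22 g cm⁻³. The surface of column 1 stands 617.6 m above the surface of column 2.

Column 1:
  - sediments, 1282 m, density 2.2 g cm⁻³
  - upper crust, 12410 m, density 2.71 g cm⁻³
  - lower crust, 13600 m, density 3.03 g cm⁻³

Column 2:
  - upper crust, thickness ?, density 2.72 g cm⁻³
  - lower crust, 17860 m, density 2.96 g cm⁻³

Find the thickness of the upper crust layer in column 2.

Take the compensation level at the base of the deeper column (depth z_c below the surface of column 1) and equate Σ ρ_i t_i down to z_c; mantle fills any gap and the z_c terms cancel.
Column 1: 1282×2.2 + 12410×2.71 + 13600×3.03 + (z_c − 27292)×3.22
Column 2: 617.6×0 + x×2.72 + 17860×2.96 + (z_c − 617.6 − 17860 − x)×3.22
The z_c×3.22 term appears on both sides and cancels. Collect the known terms of each column as K = Σ(ρt)_known − 3.22 × (depth of known layers): K_1 = 77659.5 − 3.22×27292 = −10220.74; K_2 = 52865.6 − 3.22×(617.6 + 17860) = −6632.272.
Balance: K_1 = K_2 − x×(3.22 − 2.72), so x = (K_2 − K_1)/(3.22 − 2.72) = 3588.47/0.5 = 7180 m.

7180 m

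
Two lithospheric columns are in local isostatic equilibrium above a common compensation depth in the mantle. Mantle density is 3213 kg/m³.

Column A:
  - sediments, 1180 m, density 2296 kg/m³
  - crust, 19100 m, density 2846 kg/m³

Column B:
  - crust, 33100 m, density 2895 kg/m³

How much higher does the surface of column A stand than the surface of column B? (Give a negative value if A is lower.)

−758 m

For any compensation level in the mantle, the mantle terms cancel and isostasy reduces to e = (Σt_A − Σt_B) − (Σ(ρt)_A − Σ(ρt)_B) / ρ_m.
Σt_A = 20280 m; Σt_B = 33100 m; Σ(ρt)_A = 57067880; Σ(ρt)_B = 95824500 (in m·kg/m³).
e = (20280 − 33100) − (57067880 − 95824500) / 3213 = −758 m.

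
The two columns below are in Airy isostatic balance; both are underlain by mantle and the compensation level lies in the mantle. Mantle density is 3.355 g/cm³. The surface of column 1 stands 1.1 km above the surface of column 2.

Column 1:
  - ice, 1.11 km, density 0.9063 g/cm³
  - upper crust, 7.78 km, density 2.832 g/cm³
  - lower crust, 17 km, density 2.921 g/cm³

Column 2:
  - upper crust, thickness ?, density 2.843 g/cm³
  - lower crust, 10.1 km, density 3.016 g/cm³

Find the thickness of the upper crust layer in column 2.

13.8 km

Take the compensation level at the base of the deeper column (depth z_c below the surface of column 1) and equate Σ ρ_i t_i down to z_c; mantle fills any gap and the z_c terms cancel.
Column 1: 1.11×0.9063 + 7.78×2.832 + 17×2.921 + (z_c − 25.89)×3.355
Column 2: 1.1×0 + x×2.843 + 10.1×3.016 + (z_c − 1.1 − 10.1 − x)×3.355
The z_c×3.355 term appears on both sides and cancels. Collect the known terms of each column as K = Σ(ρt)_known − 3.355 × (depth of known layers): K_1 = 72.695953 − 3.355×25.89 = −14.164997; K_2 = 30.4616 − 3.355×(1.1 + 10.1) = −7.1144.
Balance: K_1 = K_2 − x×(3.355 − 2.843), so x = (K_2 − K_1)/(3.355 − 2.843) = 7.0506/0.512 = 13.8 km.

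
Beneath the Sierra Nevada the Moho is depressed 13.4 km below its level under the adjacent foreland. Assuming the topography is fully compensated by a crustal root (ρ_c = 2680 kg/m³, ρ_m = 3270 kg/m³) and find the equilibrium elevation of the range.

Balancing pressure at the compensation depth: ρ_c h = (ρ_m − ρ_c) r.
h = r (ρ_m − ρ_c) / ρ_c = 13.4 km × (3270 − 2680) / 2680 = 2.95 km.

2.95 km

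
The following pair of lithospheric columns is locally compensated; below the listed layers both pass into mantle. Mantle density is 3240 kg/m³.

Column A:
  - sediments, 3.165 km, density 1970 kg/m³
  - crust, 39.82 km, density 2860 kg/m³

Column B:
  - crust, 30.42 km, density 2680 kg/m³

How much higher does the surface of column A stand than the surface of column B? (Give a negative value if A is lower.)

0.653 km

For any compensation level in the mantle, the mantle terms cancel and isostasy reduces to e = (Σt_A − Σt_B) − (Σ(ρt)_A − Σ(ρt)_B) / ρ_m.
Σt_A = 42.985 km; Σt_B = 30.42 km; Σ(ρt)_A = 120120.25; Σ(ρt)_B = 81525.6 (in km·kg/m³).
e = (42.985 − 30.42) − (120120.25 − 81525.6) / 3240 = 0.653 km.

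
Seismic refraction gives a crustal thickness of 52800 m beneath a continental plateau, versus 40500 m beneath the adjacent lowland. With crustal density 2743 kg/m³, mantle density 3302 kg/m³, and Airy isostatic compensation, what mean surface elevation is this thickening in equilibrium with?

Excess crust Δ = 52800 m − 40500 m = 12300 m, split between elevation h and root r with h + r = Δ.
Airy balance ρ_c h = (ρ_m − ρ_c) r gives r = h ρ_c/(ρ_m − ρ_c), so h (1 + ρ_c/(ρ_m − ρ_c)) = Δ, i.e. h = Δ (ρ_m − ρ_c)/ρ_m.
h = 12300 m × 559/3302 = 2080 m.

2080 m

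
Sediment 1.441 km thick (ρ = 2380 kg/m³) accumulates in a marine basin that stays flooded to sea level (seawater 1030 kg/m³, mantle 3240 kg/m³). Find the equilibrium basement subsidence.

0.88 km

Submarine loading: the sediment displaces seawater, and the subsidence is in turn flooded, so s (ρ_m − ρ_w) = t (ρ_sed − ρ_w).
s = 1.441 km × (2380 − 1030) / (3240 − 1030) = 0.88 km.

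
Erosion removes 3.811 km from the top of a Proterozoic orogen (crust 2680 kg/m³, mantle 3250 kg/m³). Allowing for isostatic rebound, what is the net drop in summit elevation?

Rebound u = e ρ_c/ρ_m = 3.811 km × 2680/3250 = 3.143 km.
Net surface drop = e − u = 3.811 km − 3.143 km = e (ρ_m − ρ_c)/ρ_m = 0.668 km.

0.668 km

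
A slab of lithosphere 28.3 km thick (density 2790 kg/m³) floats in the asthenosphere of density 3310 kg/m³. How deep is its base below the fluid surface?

23.9 km

Draft d = t ρ_obj/ρ_fluid = 28.3 km × 2790/3310 = 23.9 km.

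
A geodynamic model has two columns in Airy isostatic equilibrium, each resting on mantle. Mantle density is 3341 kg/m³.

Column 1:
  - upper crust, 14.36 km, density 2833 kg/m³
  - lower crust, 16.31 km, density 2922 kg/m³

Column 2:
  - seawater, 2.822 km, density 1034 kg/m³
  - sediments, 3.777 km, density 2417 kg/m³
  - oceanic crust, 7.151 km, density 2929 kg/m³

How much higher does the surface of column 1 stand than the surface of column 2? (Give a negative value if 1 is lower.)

For any compensation level in the mantle, the mantle terms cancel and isostasy reduces to e = (Σt_1 − Σt_2) − (Σ(ρt)_1 − Σ(ρt)_2) / ρ_m.
Σt_1 = 30.67 km; Σt_2 = 13.75 km; Σ(ρt)_1 = 88339.7; Σ(ρt)_2 = 32992.236 (in km·kg/m³).
e = (30.67 − 13.75) − (88339.7 − 32992.236) / 3341 = 0.354 km.

0.354 km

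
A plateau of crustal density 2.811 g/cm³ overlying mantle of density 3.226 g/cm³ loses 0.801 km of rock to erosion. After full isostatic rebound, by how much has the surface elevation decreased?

0.103 km

Rebound u = e ρ_c/ρ_m = 0.801 km × 2.811/3.226 = 0.698 km.
Net surface drop = e − u = 0.801 km − 0.698 km = e (ρ_m − ρ_c)/ρ_m = 0.103 km.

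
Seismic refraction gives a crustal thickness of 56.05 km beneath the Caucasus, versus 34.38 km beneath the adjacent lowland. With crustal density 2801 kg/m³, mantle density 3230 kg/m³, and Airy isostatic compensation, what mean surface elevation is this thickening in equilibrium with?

2.88 km

Excess crust Δ = 56.05 km − 34.38 km = 21.67 km, split between elevation h and root r with h + r = Δ.
Airy balance ρ_c h = (ρ_m − ρ_c) r gives r = h ρ_c/(ρ_m − ρ_c), so h (1 + ρ_c/(ρ_m − ρ_c)) = Δ, i.e. h = Δ (ρ_m − ρ_c)/ρ_m.
h = 21.67 km × 429/3230 = 2.88 km.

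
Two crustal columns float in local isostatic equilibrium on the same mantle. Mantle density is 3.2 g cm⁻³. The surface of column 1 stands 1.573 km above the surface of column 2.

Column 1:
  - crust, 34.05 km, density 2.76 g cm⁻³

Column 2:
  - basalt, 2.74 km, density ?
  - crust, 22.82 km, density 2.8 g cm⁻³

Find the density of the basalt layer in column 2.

Take the compensation level at the base of the deeper column (depth z_c below the surface of column 1) and equate Σ ρ_i t_i down to z_c; mantle fills any gap and the z_c terms cancel.
Column 1: 34.05×2.76 + (z_c − 34.05)×3.2
Column 2: 1.573×0 + 2.74×ρ + 22.82×2.8 + (z_c − 1.573 − 25.56)×3.2
The z_c×3.2 term appears on both sides and cancels. Collect the known terms of each column as K = Σ(ρt)_known − 3.2 × (depth of known layers): K_1 = 93.978 − 3.2×34.05 = −14.982; K_2 = 63.896 − 3.2×(1.573 + 25.56) = −22.9296.
Balance: K_1 = K_2 + 2.74×ρ, so ρ = (K_1 − K_2)/2.74 = 7.9476/2.74 = 2.9 g cm⁻³.

2.9 g cm⁻³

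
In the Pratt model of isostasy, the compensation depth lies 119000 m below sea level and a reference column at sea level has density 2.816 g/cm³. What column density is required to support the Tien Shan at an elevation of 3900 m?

Pratt balance: ρ_ref D = ρ (D + h).
ρ = ρ_ref D/(D + h) = 2.816 × 119000 m/(119000 m + 3900 m) = 2.73 g/cm³.

2.73 g/cm³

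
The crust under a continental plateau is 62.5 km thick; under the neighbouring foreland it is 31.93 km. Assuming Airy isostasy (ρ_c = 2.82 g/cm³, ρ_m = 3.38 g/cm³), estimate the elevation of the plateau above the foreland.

Excess crust Δ = 62.5 km − 31.93 km = 30.57 km, split between elevation h and root r with h + r = Δ.
Airy balance ρ_c h = (ρ_m − ρ_c) r gives r = h ρ_c/(ρ_m − ρ_c), so h (1 + ρ_c/(ρ_m − ρ_c)) = Δ, i.e. h = Δ (ρ_m − ρ_c)/ρ_m.
h = 30.57 km × 0.56/3.38 = 5.06 km.

5.06 km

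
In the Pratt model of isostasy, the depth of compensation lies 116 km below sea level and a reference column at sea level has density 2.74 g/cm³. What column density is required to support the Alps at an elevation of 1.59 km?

Pratt balance: ρ_ref D = ρ (D + h).
ρ = ρ_ref D/(D + h) = 2.74 × 116 km/(116 km + 1.59 km) = 2.7 g/cm³.

2.7 g/cm³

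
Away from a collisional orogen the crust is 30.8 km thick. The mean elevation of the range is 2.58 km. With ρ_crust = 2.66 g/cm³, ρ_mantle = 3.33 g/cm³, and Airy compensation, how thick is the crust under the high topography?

43.6 km

Root depth r = h ρ_c / (ρ_m − ρ_c) = 2.58 km × 2.66 / 0.67 = 10.24 km.
Total thickness = T + h + r = 30.8 km + 2.58 km + 10.24 km = 43.6 km.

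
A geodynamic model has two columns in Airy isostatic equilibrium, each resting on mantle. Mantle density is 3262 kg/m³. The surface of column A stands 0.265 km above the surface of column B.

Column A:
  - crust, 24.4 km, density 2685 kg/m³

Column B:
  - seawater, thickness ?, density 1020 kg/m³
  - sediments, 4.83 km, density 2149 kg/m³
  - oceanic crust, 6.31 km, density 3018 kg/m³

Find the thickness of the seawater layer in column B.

2.81 km

Take the compensation level at the base of the deeper column (depth z_c below the surface of column A) and equate Σ ρ_i t_i down to z_c; mantle fills any gap and the z_c terms cancel.
Column A: 24.4×2685 + (z_c − 24.4)×3262
Column B: 0.265×0 + x×1020 + 4.83×2149 + 6.31×3018 + (z_c − 0.265 − 11.14 − x)×3262
The z_c×3262 term appears on both sides and cancels. Collect the known terms of each column as K = Σ(ρt)_known − 3262 × (depth of known layers): K_A = 65514 − 3262×24.4 = −14078.8; K_B = 29423.25 − 3262×(0.265 + 11.14) = −7779.86.
Balance: K_A = K_B − x×(3262 − 1020), so x = (K_B − K_A)/(3262 − 1020) = 6298.94/2242 = 2.81 km.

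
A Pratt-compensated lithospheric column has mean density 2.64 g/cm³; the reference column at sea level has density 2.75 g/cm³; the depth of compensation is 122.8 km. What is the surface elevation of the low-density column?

ρ_ref D = ρ (D + h) → h = D (ρ_ref − ρ)/ρ.
h = 122.8 km × (2.75 − 2.64)/2.64 = 5.12 km.

5.12 km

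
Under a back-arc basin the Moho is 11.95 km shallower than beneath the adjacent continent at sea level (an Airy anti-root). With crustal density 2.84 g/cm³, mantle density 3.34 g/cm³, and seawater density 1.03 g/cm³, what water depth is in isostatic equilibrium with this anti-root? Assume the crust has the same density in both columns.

3.3 km

Replacing a thickness d of crust by seawater at the top must be balanced by replacing crust with mantle at the base: d (ρ_c − ρ_w) = a (ρ_m − ρ_c).
d = a (ρ_m − ρ_c)/(ρ_c − ρ_w) = 11.95 km × 0.5/1.81 = 3.3 km.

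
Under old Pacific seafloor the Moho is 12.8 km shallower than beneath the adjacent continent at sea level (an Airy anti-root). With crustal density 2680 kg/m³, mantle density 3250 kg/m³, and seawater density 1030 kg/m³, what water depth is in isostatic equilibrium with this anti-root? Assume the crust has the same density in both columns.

Replacing a thickness d of crust by seawater at the top must be balanced by replacing crust with mantle at the base: d (ρ_c − ρ_w) = a (ρ_m − ρ_c).
d = a (ρ_m − ρ_c)/(ρ_c − ρ_w) = 12.8 km × 570/1650 = 4.42 km.

4.42 km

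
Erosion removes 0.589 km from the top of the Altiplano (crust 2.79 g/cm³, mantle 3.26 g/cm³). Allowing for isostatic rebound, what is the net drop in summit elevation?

0.0849 km

Rebound u = e ρ_c/ρ_m = 0.589 km × 2.79/3.26 = 0.5041 km.
Net surface drop = e − u = 0.589 km − 0.5041 km = e (ρ_m − ρ_c)/ρ_m = 0.0849 km.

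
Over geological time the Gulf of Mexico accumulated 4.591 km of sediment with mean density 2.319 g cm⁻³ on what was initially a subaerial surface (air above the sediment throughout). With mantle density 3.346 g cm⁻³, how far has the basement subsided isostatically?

3.18 km

Subaerial load: s = t ρ_sed / ρ_m = 4.591 km × 2.319/3.346 = 3.18 km.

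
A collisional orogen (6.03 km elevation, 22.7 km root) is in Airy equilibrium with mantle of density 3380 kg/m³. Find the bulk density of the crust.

2670 kg/m³

ρ_c h = (ρ_m − ρ_c) r → ρ_c (h + r) = ρ_m r → ρ_c = ρ_m r / (h + r).
ρ_c = 3380 × 22.7 km / (6.03 km + 22.7 km) = 2670 kg/m³.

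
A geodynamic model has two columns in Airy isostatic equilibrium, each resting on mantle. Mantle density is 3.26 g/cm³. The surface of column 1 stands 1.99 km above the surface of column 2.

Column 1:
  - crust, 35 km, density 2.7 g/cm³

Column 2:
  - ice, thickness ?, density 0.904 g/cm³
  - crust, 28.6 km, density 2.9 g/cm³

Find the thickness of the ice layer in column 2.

1.2 km

Take the compensation level at the base of the deeper column (depth z_c below the surface of column 1) and equate Σ ρ_i t_i down to z_c; mantle fills any gap and the z_c terms cancel.
Column 1: 35×2.7 + (z_c − 35)×3.26
Column 2: 1.99×0 + x×0.904 + 28.6×2.9 + (z_c − 1.99 − 28.6 − x)×3.26
The z_c×3.26 term appears on both sides and cancels. Collect the known terms of each column as K = Σ(ρt)_known − 3.26 × (depth of known layers): K_1 = 94.5 − 3.26×35 = −19.6; K_2 = 82.94 − 3.26×(1.99 + 28.6) = −16.7834.
Balance: K_1 = K_2 − x×(3.26 − 0.904), so x = (K_2 − K_1)/(3.26 − 0.904) = 2.8166/2.356 = 1.2 km.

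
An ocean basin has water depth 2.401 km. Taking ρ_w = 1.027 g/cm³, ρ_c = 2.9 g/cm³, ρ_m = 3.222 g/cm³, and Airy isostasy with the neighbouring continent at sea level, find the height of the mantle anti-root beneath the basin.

14 km

By Archimedes' principle applied to the lithosphere: replacing crust with seawater at the top is compensated by replacing crust with mantle at the base: d (ρ_c − ρ_w) = a (ρ_m − ρ_c).
a = d (ρ_c − ρ_w)/(ρ_m − ρ_c) = 2.401 km × 1.873/0.322 = 14 km.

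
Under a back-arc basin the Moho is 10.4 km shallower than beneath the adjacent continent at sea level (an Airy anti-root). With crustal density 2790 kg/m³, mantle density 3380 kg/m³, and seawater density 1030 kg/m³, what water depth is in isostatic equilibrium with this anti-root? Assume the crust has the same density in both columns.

3.49 km

Replacing a thickness d of crust by seawater at the top must be balanced by replacing crust with mantle at the base: d (ρ_c − ρ_w) = a (ρ_m − ρ_c).
d = a (ρ_m − ρ_c)/(ρ_c − ρ_w) = 10.4 km × 590/1760 = 3.49 km.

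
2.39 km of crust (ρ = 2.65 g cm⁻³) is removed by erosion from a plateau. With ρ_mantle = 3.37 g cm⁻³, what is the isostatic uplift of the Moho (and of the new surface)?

1.88 km

Unloading: uplift u = e ρ_c/ρ_m = 2.39 km × 2.65/3.37 = 1.88 km.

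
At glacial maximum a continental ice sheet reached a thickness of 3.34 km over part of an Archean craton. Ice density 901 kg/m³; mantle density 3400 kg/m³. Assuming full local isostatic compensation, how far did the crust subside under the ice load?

Balancing pressure at the compensation depth: the ice load ρ_ice t is balanced by mantle displaced below, ρ_m s.
s = t ρ_ice / ρ_m = 3.34 km × 901/3400 = 0.885 km.

0.885 km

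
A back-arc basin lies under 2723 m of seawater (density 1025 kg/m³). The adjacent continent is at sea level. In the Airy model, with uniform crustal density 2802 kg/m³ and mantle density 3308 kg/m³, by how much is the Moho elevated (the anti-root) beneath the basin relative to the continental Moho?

For local isostatic compensation: replacing crust with seawater at the top is compensated by replacing crust with mantle at the base: d (ρ_c − ρ_w) = a (ρ_m − ρ_c).
a = d (ρ_c − ρ_w)/(ρ_m − ρ_c) = 2723 m × 1777/506 = 9560 m.

9560 m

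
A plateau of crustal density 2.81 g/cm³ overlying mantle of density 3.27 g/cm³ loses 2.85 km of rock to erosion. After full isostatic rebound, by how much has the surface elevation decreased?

Rebound u = e ρ_c/ρ_m = 2.85 km × 2.81/3.27 = 2.449 km.
Net surface drop = e − u = 2.85 km − 2.449 km = e (ρ_m − ρ_c)/ρ_m = 0.401 km.

0.401 km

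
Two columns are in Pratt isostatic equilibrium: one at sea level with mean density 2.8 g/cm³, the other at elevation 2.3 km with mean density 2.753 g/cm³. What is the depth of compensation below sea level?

ρ_ref D = ρ (D + h) → D (ρ_ref − ρ) = ρ h.
D = ρ h/(ρ_ref − ρ) = 2.753 × 2.3 km/(2.8 − 2.753) = 135 km.

135 km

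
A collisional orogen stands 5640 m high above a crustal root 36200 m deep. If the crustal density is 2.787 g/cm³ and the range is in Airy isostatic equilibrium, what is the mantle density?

Airy balance: ρ_c h = (ρ_m − ρ_c) r → ρ_m = ρ_c (1 + h/r).
ρ_m = 2.787 × (1 + 5640 m/36200 m) = 3.22 g/cm³.

3.22 g/cm³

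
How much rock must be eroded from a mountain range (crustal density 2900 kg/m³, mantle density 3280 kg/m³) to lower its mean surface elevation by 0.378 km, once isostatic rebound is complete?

Net drop Δ = e − u = e − e ρ_c/ρ_m = e (ρ_m − ρ_c)/ρ_m.
e = Δ ρ_m/(ρ_m − ρ_c) = 0.378 km × 3280/380 = 3.26 km.

3.26 km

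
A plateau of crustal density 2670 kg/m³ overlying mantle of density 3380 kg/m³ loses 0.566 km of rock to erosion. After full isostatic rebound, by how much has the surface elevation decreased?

Rebound u = e ρ_c/ρ_m = 0.566 km × 2670/3380 = 0.4471 km.
Net surface drop = e − u = 0.566 km − 0.4471 km = e (ρ_m − ρ_c)/ρ_m = 0.119 km.

0.119 km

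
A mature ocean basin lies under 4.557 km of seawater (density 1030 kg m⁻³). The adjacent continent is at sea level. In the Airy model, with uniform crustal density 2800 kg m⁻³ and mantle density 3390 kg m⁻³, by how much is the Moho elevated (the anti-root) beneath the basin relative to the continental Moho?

13.7 km

By Archimedes' principle applied to the lithosphere: replacing crust with seawater at the top is compensated by replacing crust with mantle at the base: d (ρ_c − ρ_w) = a (ρ_m − ρ_c).
a = d (ρ_c − ρ_w)/(ρ_m − ρ_c) = 4.557 km × 1770/590 = 13.7 km.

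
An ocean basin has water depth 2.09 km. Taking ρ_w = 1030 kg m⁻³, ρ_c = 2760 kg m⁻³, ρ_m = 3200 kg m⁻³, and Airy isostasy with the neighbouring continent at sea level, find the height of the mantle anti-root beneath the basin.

For local isostatic compensation: replacing crust with seawater at the top is compensated by replacing crust with mantle at the base: d (ρ_c − ρ_w) = a (ρ_m − ρ_c).
a = d (ρ_c − ρ_w)/(ρ_m − ρ_c) = 2.09 km × 1730/440 = 8.22 km.

8.22 km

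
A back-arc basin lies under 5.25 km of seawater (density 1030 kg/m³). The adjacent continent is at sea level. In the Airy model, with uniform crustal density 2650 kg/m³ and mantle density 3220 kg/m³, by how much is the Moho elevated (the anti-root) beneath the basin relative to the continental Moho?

In Airy isostatic equilibrium: replacing crust with seawater at the top is compensated by replacing crust with mantle at the base: d (ρ_c − ρ_w) = a (ρ_m − ρ_c).
a = d (ρ_c − ρ_w)/(ρ_m − ρ_c) = 5.25 km × 1620/570 = 14.9 km.

14.9 km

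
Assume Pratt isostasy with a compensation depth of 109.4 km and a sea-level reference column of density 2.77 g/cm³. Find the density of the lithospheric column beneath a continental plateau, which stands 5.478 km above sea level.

2.64 g/cm³

Pratt balance: ρ_ref D = ρ (D + h).
ρ = ρ_ref D/(D + h) = 2.77 × 109.4 km/(109.4 km + 5.478 km) = 2.64 g/cm³.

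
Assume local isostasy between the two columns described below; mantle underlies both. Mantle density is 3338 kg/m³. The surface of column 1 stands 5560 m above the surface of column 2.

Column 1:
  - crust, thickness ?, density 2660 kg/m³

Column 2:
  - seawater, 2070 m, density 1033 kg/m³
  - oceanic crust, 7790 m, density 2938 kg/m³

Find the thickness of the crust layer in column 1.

39000 m

Take the compensation level at the base of the deeper column (depth z_c below the surface of column 1) and equate Σ ρ_i t_i down to z_c; mantle fills any gap and the z_c terms cancel.
Column 1: x×2660 + (z_c − 0 − x)×3338
Column 2: 5560×0 + 2070×1033 + 7790×2938 + (z_c − 5560 − 9860)×3338
The z_c×3338 term appears on both sides and cancels. Collect the known terms of each column as K = Σ(ρt)_known − 3338 × (depth of known layers): K_1 = 0 − 3338×0 = 0; K_2 = 25025330 − 3338×(5560 + 9860) = −26446630.
Balance: K_1 − x×(3338 − 2660) = K_2, so x = (K_1 − K_2)/(3338 − 2660) = 26446600/678 = 39000 m.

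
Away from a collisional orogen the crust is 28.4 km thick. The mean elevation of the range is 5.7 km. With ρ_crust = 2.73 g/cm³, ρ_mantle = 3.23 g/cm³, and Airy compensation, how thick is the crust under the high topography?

65.2 km

Root depth r = h ρ_c / (ρ_m − ρ_c) = 5.7 km × 2.73 / 0.5 = 31.12 km.
Total thickness = T + h + r = 28.4 km + 5.7 km + 31.12 km = 65.2 km.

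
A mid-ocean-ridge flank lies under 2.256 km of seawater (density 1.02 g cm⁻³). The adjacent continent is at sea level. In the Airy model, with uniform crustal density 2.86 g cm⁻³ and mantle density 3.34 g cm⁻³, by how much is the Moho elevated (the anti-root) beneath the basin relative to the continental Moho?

8.65 km

Isostatic balance requires: replacing crust with seawater at the top is compensated by replacing crust with mantle at the base: d (ρ_c − ρ_w) = a (ρ_m − ρ_c).
a = d (ρ_c − ρ_w)/(ρ_m − ρ_c) = 2.256 km × 1.84/0.48 = 8.65 km.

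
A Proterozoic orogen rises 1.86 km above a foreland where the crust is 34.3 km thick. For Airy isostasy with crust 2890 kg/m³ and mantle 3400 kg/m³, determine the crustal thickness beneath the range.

Root depth r = h ρ_c / (ρ_m − ρ_c) = 1.86 km × 2890 / 510 = 10.54 km.
Total thickness = T + h + r = 34.3 km + 1.86 km + 10.54 km = 46.7 km.

46.7 km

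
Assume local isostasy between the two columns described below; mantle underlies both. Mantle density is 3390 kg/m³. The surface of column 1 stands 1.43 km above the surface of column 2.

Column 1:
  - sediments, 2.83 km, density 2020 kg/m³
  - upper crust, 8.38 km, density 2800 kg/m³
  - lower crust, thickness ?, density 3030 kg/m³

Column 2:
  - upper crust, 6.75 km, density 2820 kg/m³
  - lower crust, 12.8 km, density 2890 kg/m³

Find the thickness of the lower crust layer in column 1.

Take the compensation level at the base of the deeper column (depth z_c below the surface of column 1) and equate Σ ρ_i t_i down to z_c; mantle fills any gap and the z_c terms cancel.
Column 1: 2.83×2020 + 8.38×2800 + x×3030 + (z_c − 11.21 − x)×3390
Column 2: 1.43×0 + 6.75×2820 + 12.8×2890 + (z_c − 1.43 − 19.55)×3390
The z_c×3390 term appears on both sides and cancels. Collect the known terms of each column as K = Σ(ρt)_known − 3390 × (depth of known layers): K_1 = 29180.6 − 3390×11.21 = −8821.3; K_2 = 56027 − 3390×(1.43 + 19.55) = −15095.2.
Balance: K_1 − x×(3390 − 3030) = K_2, so x = (K_1 − K_2)/(3390 − 3030) = 6273.9/360 = 17.4 km.

17.4 km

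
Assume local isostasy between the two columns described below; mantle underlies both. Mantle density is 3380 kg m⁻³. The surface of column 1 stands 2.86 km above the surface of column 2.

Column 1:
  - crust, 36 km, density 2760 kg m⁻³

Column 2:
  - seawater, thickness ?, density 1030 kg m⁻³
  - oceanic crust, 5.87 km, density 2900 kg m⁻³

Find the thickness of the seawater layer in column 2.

4.19 km

Take the compensation level at the base of the deeper column (depth z_c below the surface of column 1) and equate Σ ρ_i t_i down to z_c; mantle fills any gap and the z_c terms cancel.
Column 1: 36×2760 + (z_c − 36)×3380
Column 2: 2.86×0 + x×1030 + 5.87×2900 + (z_c − 2.86 − 5.87 − x)×3380
The z_c×3380 term appears on both sides and cancels. Collect the known terms of each column as K = Σ(ρt)_known − 3380 × (depth of known layers): K_1 = 99360 − 3380×36 = −22320; K_2 = 17023 − 3380×(2.86 + 5.87) = −12484.4.
Balance: K_1 = K_2 − x×(3380 − 1030), so x = (K_2 − K_1)/(3380 − 1030) = 9835.6/2350 = 4.19 km.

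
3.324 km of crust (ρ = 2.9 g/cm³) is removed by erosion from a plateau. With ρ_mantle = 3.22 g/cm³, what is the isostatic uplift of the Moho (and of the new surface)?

2.99 km

Unloading: uplift u = e ρ_c/ρ_m = 3.324 km × 2.9/3.22 = 2.99 km.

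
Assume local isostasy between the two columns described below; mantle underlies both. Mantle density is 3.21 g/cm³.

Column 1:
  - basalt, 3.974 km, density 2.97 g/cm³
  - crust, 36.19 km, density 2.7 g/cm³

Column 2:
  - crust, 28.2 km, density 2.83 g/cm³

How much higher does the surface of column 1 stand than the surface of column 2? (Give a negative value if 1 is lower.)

2.71 km

For any compensation level in the mantle, the mantle terms cancel and isostasy reduces to e = (Σt_1 − Σt_2) − (Σ(ρt)_1 − Σ(ρt)_2) / ρ_m.
Σt_1 = 40.164 km; Σt_2 = 28.2 km; Σ(ρt)_1 = 109.51578; Σ(ρt)_2 = 79.806 (in km·g/cm³).
e = (40.164 − 28.2) − (109.51578 − 79.806) / 3.21 = 2.71 km.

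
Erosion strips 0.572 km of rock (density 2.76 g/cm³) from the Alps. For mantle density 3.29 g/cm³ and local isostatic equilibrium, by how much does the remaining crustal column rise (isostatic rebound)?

Unloading: uplift u = e ρ_c/ρ_m = 0.572 km × 2.76/3.29 = 0.48 km.

0.48 km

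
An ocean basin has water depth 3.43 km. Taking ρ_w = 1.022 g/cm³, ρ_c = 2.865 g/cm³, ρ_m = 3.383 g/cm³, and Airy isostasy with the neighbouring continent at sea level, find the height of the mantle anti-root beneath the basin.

12.2 km

Balancing pressure at the compensation depth: replacing crust with seawater at the top is compensated by replacing crust with mantle at the base: d (ρ_c − ρ_w) = a (ρ_m − ρ_c).
a = d (ρ_c − ρ_w)/(ρ_m − ρ_c) = 3.43 km × 1.843/0.518 = 12.2 km.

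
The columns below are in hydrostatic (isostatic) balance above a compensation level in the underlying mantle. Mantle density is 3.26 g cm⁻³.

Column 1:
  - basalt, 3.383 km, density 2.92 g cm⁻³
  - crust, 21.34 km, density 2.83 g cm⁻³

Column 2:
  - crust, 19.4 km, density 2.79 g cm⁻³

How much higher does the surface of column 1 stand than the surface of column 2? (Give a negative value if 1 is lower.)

For any compensation level in the mantle, the mantle terms cancel and isostasy reduces to e = (Σt_1 − Σt_2) − (Σ(ρt)_1 − Σ(ρt)_2) / ρ_m.
Σt_1 = 24.723 km; Σt_2 = 19.4 km; Σ(ρt)_1 = 70.27056; Σ(ρt)_2 = 54.126 (in km·g cm⁻³).
e = (24.723 − 19.4) − (70.27056 − 54.126) / 3.26 = 0.371 km.

0.371 km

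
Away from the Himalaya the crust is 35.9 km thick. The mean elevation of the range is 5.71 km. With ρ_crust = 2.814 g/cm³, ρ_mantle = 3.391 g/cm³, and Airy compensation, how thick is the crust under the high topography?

69.5 km

Root depth r = h ρ_c / (ρ_m − ρ_c) = 5.71 km × 2.814 / 0.577 = 27.85 km.
Total thickness = T + h + r = 35.9 km + 5.71 km + 27.85 km = 69.5 km.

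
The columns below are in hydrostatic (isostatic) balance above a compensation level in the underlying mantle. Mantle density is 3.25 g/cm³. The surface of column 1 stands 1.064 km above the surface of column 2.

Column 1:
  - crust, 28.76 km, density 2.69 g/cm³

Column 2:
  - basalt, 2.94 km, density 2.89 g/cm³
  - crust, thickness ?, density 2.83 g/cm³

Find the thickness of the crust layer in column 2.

Take the compensation level at the base of the deeper column (depth z_c below the surface of column 1) and equate Σ ρ_i t_i down to z_c; mantle fills any gap and the z_c terms cancel.
Column 1: 28.76×2.69 + (z_c − 28.76)×3.25
Column 2: 1.064×0 + 2.94×2.89 + x×2.83 + (z_c − 1.064 − 2.94 − x)×3.25
The z_c×3.25 term appears on both sides and cancels. Collect the known terms of each column as K = Σ(ρt)_known − 3.25 × (depth of known layers): K_1 = 77.3644 − 3.25×28.76 = −16.1056; K_2 = 8.4966 − 3.25×(1.064 + 2.94) = −4.5164.
Balance: K_1 = K_2 − x×(3.25 − 2.83), so x = (K_2 − K_1)/(3.25 − 2.83) = 11.5892/0.42 = 27.6 km.

27.6 km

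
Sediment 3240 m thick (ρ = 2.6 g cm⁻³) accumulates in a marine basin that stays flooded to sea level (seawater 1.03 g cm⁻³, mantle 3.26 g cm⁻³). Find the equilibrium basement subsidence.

Submarine loading: the sediment displaces seawater, and the subsidence is in turn flooded, so s (ρ_m − ρ_w) = t (ρ_sed − ρ_w).
s = 3240 m × (2.6 − 1.03) / (3.26 − 1.03) = 2280 m.

2280 m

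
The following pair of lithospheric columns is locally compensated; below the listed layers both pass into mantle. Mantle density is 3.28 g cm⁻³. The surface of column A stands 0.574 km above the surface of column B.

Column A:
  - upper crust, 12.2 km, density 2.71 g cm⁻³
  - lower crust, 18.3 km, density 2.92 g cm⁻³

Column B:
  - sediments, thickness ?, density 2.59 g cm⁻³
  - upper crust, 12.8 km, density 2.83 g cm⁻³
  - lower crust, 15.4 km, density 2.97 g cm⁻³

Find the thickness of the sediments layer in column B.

Take the compensation level at the base of the deeper column (depth z_c below the surface of column A) and equate Σ ρ_i t_i down to z_c; mantle fills any gap and the z_c terms cancel.
Column A: 12.2×2.71 + 18.3×2.92 + (z_c − 30.5)×3.28
Column B: 0.574×0 + x×2.59 + 12.8×2.83 + 15.4×2.97 + (z_c − 0.574 − 28.2 − x)×3.28
The z_c×3.28 term appears on both sides and cancels. Collect the known terms of each column as K = Σ(ρt)_known − 3.28 × (depth of known layers): K_A = 86.498 − 3.28×30.5 = −13.542; K_B = 81.962 − 3.28×(0.574 + 28.2) = −12.41672.
Balance: K_A = K_B − x×(3.28 − 2.59), so x = (K_B − K_A)/(3.28 − 2.59) = 1.12528/0.69 = 1.63 km.

1.63 km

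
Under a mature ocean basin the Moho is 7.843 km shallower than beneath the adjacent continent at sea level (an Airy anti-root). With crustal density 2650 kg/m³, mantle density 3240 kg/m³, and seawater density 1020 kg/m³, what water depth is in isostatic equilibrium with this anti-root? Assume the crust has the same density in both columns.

2.84 km

Replacing a thickness d of crust by seawater at the top must be balanced by replacing crust with mantle at the base: d (ρ_c − ρ_w) = a (ρ_m − ρ_c).
d = a (ρ_m − ρ_c)/(ρ_c − ρ_w) = 7.843 km × 590/1630 = 2.84 km.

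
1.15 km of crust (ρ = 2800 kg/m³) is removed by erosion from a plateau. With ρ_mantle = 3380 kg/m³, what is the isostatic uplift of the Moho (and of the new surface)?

Unloading: uplift u = e ρ_c/ρ_m = 1.15 km × 2800/3380 = 0.953 km.

0.953 km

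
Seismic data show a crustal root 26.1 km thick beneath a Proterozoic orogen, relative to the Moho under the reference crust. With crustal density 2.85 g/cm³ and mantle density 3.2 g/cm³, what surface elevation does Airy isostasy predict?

3.21 km

In Airy isostatic equilibrium: ρ_c h = (ρ_m − ρ_c) r.
h = r (ρ_m − ρ_c) / ρ_c = 26.1 km × (3.2 − 2.85) / 2.85 = 3.21 km.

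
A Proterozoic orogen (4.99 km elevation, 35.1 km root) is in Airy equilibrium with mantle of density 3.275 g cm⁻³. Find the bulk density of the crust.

2.87 g cm⁻³

ρ_c h = (ρ_m − ρ_c) r → ρ_c (h + r) = ρ_m r → ρ_c = ρ_m r / (h + r).
ρ_c = 3.275 × 35.1 km / (4.99 km + 35.1 km) = 2.87 g cm⁻³.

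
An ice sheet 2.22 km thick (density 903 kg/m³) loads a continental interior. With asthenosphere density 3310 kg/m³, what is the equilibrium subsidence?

Isostatic balance requires: the ice load ρ_ice t is balanced by mantle displaced below, ρ_m s.
s = t ρ_ice / ρ_m = 2.22 km × 903/3310 = 0.606 km.

0.606 km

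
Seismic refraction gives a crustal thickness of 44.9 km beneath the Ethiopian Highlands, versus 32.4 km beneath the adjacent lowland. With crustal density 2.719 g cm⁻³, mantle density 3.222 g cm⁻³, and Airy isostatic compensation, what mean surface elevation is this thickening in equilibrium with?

1.95 km

Excess crust Δ = 44.9 km − 32.4 km = 12.5 km, split between elevation h and root r with h + r = Δ.
Airy balance ρ_c h = (ρ_m − ρ_c) r gives r = h ρ_c/(ρ_m − ρ_c), so h (1 + ρ_c/(ρ_m − ρ_c)) = Δ, i.e. h = Δ (ρ_m − ρ_c)/ρ_m.
h = 12.5 km × 0.503/3.222 = 1.95 km.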